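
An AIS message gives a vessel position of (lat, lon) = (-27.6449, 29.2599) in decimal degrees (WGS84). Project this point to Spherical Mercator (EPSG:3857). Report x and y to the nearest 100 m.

Web Mercator is spherical with R = a = 6378137 m.
x = R·λ = 6378137 × 0.510681594 = 3257197.169 m.
y = R·ln tan(π/4 + φ/2) = 6378137 × -0.502384493 = -3204277.123 m.

x 3257200 m, y -3204300 m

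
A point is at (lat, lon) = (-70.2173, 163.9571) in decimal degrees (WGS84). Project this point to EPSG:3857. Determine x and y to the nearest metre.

x 18251621 m, y -11139813 m

Web Mercator is spherical with R = a = 6378137 m.
x = R·λ = 6378137 × 2.861591227 = 18251620.884 m.
y = R·ln tan(π/4 + φ/2) = 6378137 × -1.746562189 = -11139812.922 m.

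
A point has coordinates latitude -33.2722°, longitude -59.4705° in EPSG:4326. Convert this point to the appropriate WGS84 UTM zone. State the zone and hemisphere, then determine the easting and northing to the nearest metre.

Zone 21S: E 269899 m, N 6315814 m

Longitude -59.4705° lies in the 6° band [-60°, -54°), giving zone 21; latitude is south of the equator, so 21S.
Zone 21 central meridian λ₀ = 6×21 − 183 = -57°; Δλ = -2.4705°.
Transverse Mercator on WGS84 with k₀ = 0.9996 gives E = 269898.840 m, N = 6315813.681 m.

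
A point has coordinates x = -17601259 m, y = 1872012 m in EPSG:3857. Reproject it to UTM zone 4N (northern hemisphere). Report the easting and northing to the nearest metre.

Web Mercator inverse (R = 6378137 m) → φ = 16.58019940°, λ = -158.11479979°.
UTM 4N forward: E = 594433.995 m, N = 1833323.724 m.

E 594434 m, N 1833324 m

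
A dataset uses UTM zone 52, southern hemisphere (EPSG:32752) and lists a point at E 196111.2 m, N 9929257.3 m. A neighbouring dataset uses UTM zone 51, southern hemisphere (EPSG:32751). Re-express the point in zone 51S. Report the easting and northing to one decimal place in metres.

E 864034.4 m, N 9929222.1 m

UTM 52S → geographic: φ = -0.63929985°, λ = 126.26989960°.
UTM 51S (λ₀ = 123°) forward: E = 864034.409 m, N = 9929222.129 m.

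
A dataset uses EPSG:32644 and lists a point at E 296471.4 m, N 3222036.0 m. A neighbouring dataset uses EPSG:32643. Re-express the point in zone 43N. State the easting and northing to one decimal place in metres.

UTM 44N → geographic: φ = 29.11050016°, λ = 78.90840033°.
UTM 43N (λ₀ = 75°) forward: E = 880428.804 m, N = 3226546.907 m.

E 880428.8 m, N 3226546.9 m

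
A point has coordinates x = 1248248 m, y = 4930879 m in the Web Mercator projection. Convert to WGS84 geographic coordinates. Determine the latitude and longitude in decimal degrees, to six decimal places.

lat 40.445398°, lon 11.213203°

R = 6378137 m. λ = x/R = 11.21320257°.
φ = 2·arctan(exp(y/R)) − 90° = 2·arctan(2.16645) − 90° = 40.44539816°.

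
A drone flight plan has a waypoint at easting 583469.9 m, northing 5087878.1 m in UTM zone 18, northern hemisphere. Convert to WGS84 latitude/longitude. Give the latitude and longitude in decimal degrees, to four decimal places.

lat 45.9394°, lon -73.9232°

Zone 18N: λ₀ = -75°, k₀ = 0.9996, false easting 500000 m.
Meridian distance M = (N − FN)/k₀ = 5089914.1 m.
Inverse transverse Mercator on WGS84 gives φ = 45.93939977°, λ = -73.92320052°.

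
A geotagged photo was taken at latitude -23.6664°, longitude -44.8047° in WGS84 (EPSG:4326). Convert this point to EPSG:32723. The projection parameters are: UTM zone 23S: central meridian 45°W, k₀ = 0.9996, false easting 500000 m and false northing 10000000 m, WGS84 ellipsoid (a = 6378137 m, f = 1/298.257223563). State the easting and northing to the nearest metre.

E 519915 m, N 7382693 m

Zone 23 central meridian λ₀ = 6×23 − 183 = -45°; Δλ = +0.1953°.
Transverse Mercator on WGS84 with k₀ = 0.9996 gives E = 519915.069 m, N = 7382693.199 m.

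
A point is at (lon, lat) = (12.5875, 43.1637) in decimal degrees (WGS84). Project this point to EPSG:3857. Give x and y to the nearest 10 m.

Web Mercator is spherical with R = a = 6378137 m.
x = R·λ = 6378137 × 0.219693320 = 1401234.090 m.
y = R·ln tan(π/4 + φ/2) = 6378137 × 0.836752478 = 5336921.942 m.

x 1401230 m, y 5336920 m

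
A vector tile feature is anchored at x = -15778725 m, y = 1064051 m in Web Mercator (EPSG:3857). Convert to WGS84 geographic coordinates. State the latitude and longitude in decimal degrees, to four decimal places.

R = 6378137 m. λ = x/R = -141.74269831°.
φ = 2·arctan(exp(y/R)) − 90° = 2·arctan(1.18155) − 90° = 9.51450068°.

lat 9.5145°, lon -141.7427°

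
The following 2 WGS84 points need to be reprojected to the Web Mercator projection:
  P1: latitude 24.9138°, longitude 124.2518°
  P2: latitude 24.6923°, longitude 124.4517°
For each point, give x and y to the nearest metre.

Web Mercator: x = R·λ, y = R·ln tan(π/4+φ/2), R = 6378137 m.
P1 (24.9138°, 124.2518°) → (13831647.106, 2865160.605) m.
P2 (24.6923°, 124.4517°) → (13853899.872, 2837997.675) m.

P1: x 13831647 m, y 2865161 m; P2: x 13853900 m, y 2837998 m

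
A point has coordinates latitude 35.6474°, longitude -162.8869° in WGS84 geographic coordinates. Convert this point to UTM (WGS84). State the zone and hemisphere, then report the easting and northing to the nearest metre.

Longitude -162.8869° lies in the 6° band [-168°, -162°), giving zone 3; latitude is north of the equator, so 3N.
Zone 3 central meridian λ₀ = 6×3 − 183 = -165°; Δλ = +2.1131°.
Transverse Mercator on WGS84 with k₀ = 0.9996 gives E = 691306.875 m, N = 3946897.613 m.

Zone 3N: E 691307 m, N 3946898 m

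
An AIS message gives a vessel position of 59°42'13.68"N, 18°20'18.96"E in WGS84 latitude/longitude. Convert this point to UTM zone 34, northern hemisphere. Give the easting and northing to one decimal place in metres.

E 350254.8 m, N 6621428.5 m

Zone 34 central meridian λ₀ = 6×34 − 183 = 21°; Δλ = -2.6614°.
Transverse Mercator on WGS84 with k₀ = 0.9996 gives E = 350254.757 m, N = 6621428.509 m.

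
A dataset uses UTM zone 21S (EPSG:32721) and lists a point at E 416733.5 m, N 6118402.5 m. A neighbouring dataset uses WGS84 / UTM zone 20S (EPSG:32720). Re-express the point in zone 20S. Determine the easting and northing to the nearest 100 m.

E 964000 m, N 6106900 m

UTM 21S → geographic: φ = -35.07369974°, λ = -57.91329945°.
UTM 20S (λ₀ = -63°) forward: E = 963961.598 m, N = 6106930.881 m.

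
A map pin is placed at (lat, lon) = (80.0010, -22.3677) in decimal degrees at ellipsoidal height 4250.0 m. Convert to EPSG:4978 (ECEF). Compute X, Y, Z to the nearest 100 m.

X 1028100 m, Y -423100 m, Z 6263700 m

WGS84: a = 6378137 m, e² = 0.006694380; N(φ) = a/√(1−e²sin²φ) = 6398943.589 m.
X = (N+h)·cosφ·cosλ = 1028142.337 m; Y = (N+h)·cosφ·sinλ = -423091.776 m; Z = (N(1−e²)+h)·sinφ = 6263747.795 m.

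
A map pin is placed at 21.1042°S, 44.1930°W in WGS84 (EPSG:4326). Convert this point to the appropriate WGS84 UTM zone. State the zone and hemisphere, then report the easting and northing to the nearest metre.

Zone 23S: E 583814 m, N 7666108 m

Longitude -44.1930° lies in the 6° band [-48°, -42°), giving zone 23; latitude is south of the equator, so 23S.
Zone 23 central meridian λ₀ = 6×23 − 183 = -45°; Δλ = +0.8070°.
Transverse Mercator on WGS84 with k₀ = 0.9996 gives E = 583814.272 m, N = 7666107.652 m.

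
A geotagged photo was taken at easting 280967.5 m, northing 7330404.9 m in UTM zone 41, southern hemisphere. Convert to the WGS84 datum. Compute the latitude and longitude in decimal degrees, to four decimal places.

lat -24.1236°, lon 60.8448°

Zone 41S: λ₀ = 63°, k₀ = 0.9996, false easting 500000 m, false northing 10000000 m.
Meridian distance M = (N − FN)/k₀ = -2670663.4 m.
Inverse transverse Mercator on WGS84 gives φ = -24.12360011°, λ = 60.84479972°.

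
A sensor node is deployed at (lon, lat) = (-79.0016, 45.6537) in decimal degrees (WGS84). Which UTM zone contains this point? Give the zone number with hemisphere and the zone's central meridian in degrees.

UTM zone = ⌊(λ + 180)/6⌋ + 1; -79.0016° ∈ [-84°, -78°) → zone 17.
Hemisphere: N (φ ≥ 0).
Central meridian λ₀ = 6×17 − 183 = -81°.

Zone 17N, central meridian -81°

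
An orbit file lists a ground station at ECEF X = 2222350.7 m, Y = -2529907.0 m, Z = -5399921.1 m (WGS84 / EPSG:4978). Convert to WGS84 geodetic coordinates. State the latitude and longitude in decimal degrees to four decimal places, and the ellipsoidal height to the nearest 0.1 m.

λ = atan2(Y, X) = -48.70290048°; p = √(X²+Y²) = 3367383.6 m.
Bowring's method on WGS84 (a = 6378137 m, b = 6356752.314 m) gives φ = -58.22489961°, h = 1118.699 m.

lat -58.2249°, lon -48.7029°, h 1118.7 m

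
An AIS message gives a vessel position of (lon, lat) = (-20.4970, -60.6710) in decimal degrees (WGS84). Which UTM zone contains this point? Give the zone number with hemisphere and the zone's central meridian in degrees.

Zone 27S, central meridian -21°

UTM zone = ⌊(λ + 180)/6⌋ + 1; -20.4970° ∈ [-24°, -18°) → zone 27.
Hemisphere: S (φ < 0).
Central meridian λ₀ = 6×27 − 183 = -21°.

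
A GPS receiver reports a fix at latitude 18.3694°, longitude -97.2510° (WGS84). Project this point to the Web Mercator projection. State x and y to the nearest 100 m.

Web Mercator is spherical with R = a = 6378137 m.
x = R·λ = 6378137 × -1.697350151 = -10825931.799 m.
y = R·ln tan(π/4 + φ/2) = 6378137 × 0.326244453 = 2080831.816 m.

x -10825900 m, y 2080800 m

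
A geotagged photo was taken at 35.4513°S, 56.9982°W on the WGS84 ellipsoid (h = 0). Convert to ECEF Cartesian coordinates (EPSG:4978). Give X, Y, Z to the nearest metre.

X 2833103 m, Y -4362295 m, Z -3678768 m

WGS84: a = 6378137 m, e² = 0.006694380; N(φ) = a/√(1−e²sin²φ) = 6385331.169 m.
X = (N+h)·cosφ·cosλ = 2833102.590 m; Y = (N+h)·cosφ·sinλ = -4362295.381 m; Z = (N(1−e²)+h)·sinφ = -3678767.791 m.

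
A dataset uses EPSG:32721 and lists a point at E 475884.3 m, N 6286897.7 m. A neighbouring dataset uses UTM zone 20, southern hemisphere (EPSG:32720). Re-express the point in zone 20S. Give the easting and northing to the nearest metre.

E 1033178 m, N 6272134 m

UTM 21S → geographic: φ = -33.55730029°, λ = -57.25979955°.
UTM 20S (λ₀ = -63°) forward: E = 1033178.043 m, N = 6272134.492 m.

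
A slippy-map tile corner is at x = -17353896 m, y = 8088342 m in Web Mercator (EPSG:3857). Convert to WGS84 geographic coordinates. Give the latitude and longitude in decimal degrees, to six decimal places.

lat 58.571498°, lon -155.892700°

R = 6378137 m. λ = x/R = -155.89270016°.
φ = 2·arctan(exp(y/R)) − 90° = 2·arctan(3.55422) − 90° = 58.57149821°.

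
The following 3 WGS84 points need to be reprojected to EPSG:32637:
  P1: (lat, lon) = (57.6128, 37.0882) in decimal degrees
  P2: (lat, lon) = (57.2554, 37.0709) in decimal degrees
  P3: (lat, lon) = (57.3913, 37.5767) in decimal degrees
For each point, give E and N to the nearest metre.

P1: E 385787 m, N 6387213 m; P2: E 383624 m, N 6347464 m; P3: E 414451 m, N 6361840 m

UTM zone 37N: λ₀ = 39°, k₀ = 0.9996.
P1 (57.6128°, 37.0882°) → (385786.829, 6387212.627) m.
P2 (57.2554°, 37.0709°) → (383624.346, 6347464.495) m.
P3 (57.3913°, 37.5767°) → (414450.731, 6361840.134) m.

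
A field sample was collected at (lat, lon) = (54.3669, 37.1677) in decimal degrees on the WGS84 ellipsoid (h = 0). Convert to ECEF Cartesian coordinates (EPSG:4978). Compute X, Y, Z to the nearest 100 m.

WGS84: a = 6378137 m, e² = 0.006694380; N(φ) = a/√(1−e²sin²φ) = 6392286.686 m.
X = (N+h)·cosφ·cosλ = 2967625.072 m; Y = (N+h)·cosφ·sinλ = 2249914.313 m; Z = (N(1−e²)+h)·sinφ = 5160642.477 m.

X 2967600 m, Y 2249900 m, Z 5160600 m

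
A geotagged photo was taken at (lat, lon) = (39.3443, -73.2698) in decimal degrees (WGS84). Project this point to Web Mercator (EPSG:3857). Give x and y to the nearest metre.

x -8156357 m, y 4771110 m

Web Mercator is spherical with R = a = 6378137 m.
x = R·λ = 6378137 × -1.278799252 = -8156356.827 m.
y = R·ln tan(π/4 + φ/2) = 6378137 × 0.748041360 = 4771110.277 m.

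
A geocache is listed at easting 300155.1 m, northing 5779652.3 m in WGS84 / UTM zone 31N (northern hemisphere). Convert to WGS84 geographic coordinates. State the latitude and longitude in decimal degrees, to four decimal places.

lat 52.1312°, lon 0.0801°

Zone 31N: λ₀ = 3°, k₀ = 0.9996, false easting 500000 m.
Meridian distance M = (N − FN)/k₀ = 5781965.1 m.
Inverse transverse Mercator on WGS84 gives φ = 52.13120046°, λ = 0.08010025°.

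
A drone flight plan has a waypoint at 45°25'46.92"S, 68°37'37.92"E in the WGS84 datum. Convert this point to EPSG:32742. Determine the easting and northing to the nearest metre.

E 470838 m, N 4969246 m

Zone 42 central meridian λ₀ = 6×42 − 183 = 69°; Δλ = -0.3728°.
Transverse Mercator on WGS84 with k₀ = 0.9996 gives E = 470838.108 m, N = 4969245.986 m.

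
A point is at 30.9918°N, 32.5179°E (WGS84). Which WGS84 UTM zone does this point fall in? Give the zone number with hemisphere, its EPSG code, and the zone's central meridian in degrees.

UTM zone = ⌊(λ + 180)/6⌋ + 1; 32.5179° ∈ [30°, 36°) → zone 36.
Hemisphere: N (φ ≥ 0).
Central meridian λ₀ = 6×36 − 183 = 33°.
EPSG code: 32636.

Zone 36N (EPSG:32636), central meridian 33°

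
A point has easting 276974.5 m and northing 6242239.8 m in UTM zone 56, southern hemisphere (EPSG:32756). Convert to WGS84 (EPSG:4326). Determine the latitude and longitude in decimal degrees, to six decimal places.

lat -33.936700°, lon 150.587000°

Zone 56S: λ₀ = 153°, k₀ = 0.9996, false easting 500000 m, false northing 10000000 m.
Meridian distance M = (N − FN)/k₀ = -3759263.9 m.
Inverse transverse Mercator on WGS84 gives φ = -33.93669982°, λ = 150.58700005°.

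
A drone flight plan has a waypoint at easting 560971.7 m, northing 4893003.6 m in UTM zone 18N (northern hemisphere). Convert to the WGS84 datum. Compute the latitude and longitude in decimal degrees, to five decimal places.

Zone 18N: λ₀ = -75°, k₀ = 0.9996, false easting 500000 m.
Meridian distance M = (N − FN)/k₀ = 4894961.6 m.
Inverse transverse Mercator on WGS84 gives φ = 44.18770044°, λ = -74.23710032°.

lat 44.18770°, lon -74.23710°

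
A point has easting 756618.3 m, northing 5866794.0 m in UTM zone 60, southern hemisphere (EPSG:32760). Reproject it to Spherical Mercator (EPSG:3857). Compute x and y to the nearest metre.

x 20025887 m, y -4482419 m

Unproject from UTM 60S (λ₀ = 177°) → φ = -37.31010000°, λ = 179.89560015°.
Web Mercator (R = 6378137 m): x = 20025886.605 m, y = -4482419.324 m.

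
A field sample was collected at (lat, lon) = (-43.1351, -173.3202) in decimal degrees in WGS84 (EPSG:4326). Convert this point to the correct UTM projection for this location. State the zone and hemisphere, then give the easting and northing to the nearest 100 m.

Zone 2S: E 311300 m, N 5221600 m

Longitude -173.3202° lies in the 6° band [-174°, -168°), giving zone 2; latitude is south of the equator, so 2S.
Zone 2 central meridian λ₀ = 6×2 − 183 = -171°; Δλ = -2.3202°.
Transverse Mercator on WGS84 with k₀ = 0.9996 gives E = 311295.747 m, N = 5221569.297 m.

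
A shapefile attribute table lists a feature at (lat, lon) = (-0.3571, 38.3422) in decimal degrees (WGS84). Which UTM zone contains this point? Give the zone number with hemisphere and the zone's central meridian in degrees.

UTM zone = ⌊(λ + 180)/6⌋ + 1; 38.3422° ∈ [36°, 42°) → zone 37.
Hemisphere: S (φ < 0).
Central meridian λ₀ = 6×37 − 183 = 39°.

Zone 37S, central meridian 39°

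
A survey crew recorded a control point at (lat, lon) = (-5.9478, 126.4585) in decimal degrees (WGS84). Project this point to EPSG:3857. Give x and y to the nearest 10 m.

x 14077300 m, y -663300 m

Web Mercator is spherical with R = a = 6378137 m.
x = R·λ = 6378137 × 2.207117192 = 14077295.826 m.
y = R·ln tan(π/4 + φ/2) = 6378137 × -0.103995642 = -663298.451 m.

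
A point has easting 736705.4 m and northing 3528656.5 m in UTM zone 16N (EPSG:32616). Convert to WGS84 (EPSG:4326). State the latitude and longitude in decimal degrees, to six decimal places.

Zone 16N: λ₀ = -87°, k₀ = 0.9996, false easting 500000 m.
Meridian distance M = (N − FN)/k₀ = 3530068.5 m.
Inverse transverse Mercator on WGS84 gives φ = 31.86910022°, λ = -84.49790008°.

lat 31.869100°, lon -84.497900°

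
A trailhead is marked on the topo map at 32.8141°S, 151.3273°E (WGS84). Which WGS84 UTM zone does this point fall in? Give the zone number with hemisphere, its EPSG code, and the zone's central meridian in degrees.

UTM zone = ⌊(λ + 180)/6⌋ + 1; 151.3273° ∈ [150°, 156°) → zone 56.
Hemisphere: S (φ < 0).
Central meridian λ₀ = 6×56 − 183 = 153°.
EPSG code: 32756.

Zone 56S (EPSG:32756), central meridian 153°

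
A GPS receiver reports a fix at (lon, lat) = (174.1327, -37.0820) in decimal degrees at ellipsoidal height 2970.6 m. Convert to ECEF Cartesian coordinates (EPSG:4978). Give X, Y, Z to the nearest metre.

X -5070180 m, Y 521028 m, Z -3826448 m

WGS84: a = 6378137 m, e² = 0.006694380; N(φ) = a/√(1−e²sin²φ) = 6385912.728 m.
X = (N+h)·cosφ·cosλ = -5070180.206 m; Y = (N+h)·cosφ·sinλ = 521027.759 m; Z = (N(1−e²)+h)·sinφ = -3826448.151 m.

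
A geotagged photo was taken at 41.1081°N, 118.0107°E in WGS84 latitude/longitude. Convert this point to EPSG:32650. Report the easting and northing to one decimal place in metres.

E 584863.0 m, N 4551249.4 m

Zone 50 central meridian λ₀ = 6×50 − 183 = 117°; Δλ = +1.0107°.
Transverse Mercator on WGS84 with k₀ = 0.9996 gives E = 584862.995 m, N = 4551249.449 m.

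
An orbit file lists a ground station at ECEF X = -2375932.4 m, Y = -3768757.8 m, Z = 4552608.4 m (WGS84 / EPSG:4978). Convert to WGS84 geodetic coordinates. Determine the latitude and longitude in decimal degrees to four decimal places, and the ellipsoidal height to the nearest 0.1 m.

λ = atan2(Y, X) = -122.22850064°; p = √(X²+Y²) = 4455175.7 m.
Bowring's method on WGS84 (a = 6378137 m, b = 6356752.314 m) gives φ = 45.81200010°, h = 2651.308 m.

lat 45.8120°, lon -122.2285°, h 2651.3 m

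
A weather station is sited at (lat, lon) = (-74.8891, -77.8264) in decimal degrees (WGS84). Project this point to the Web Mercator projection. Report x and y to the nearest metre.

Web Mercator is spherical with R = a = 6378137 m.
x = R·λ = 6378137 × -1.358326925 = -8663595.218 m.
y = R·ln tan(π/4 + φ/2) = 6378137 × -2.020137830 = -12884715.838 m.

x -8663595 m, y -12884716 m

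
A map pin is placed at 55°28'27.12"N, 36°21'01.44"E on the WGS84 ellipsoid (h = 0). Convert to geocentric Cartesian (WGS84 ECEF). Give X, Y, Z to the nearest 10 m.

X 2918170 m, Y 2147560 m, Z 5231480 m

WGS84: a = 6378137 m, e² = 0.006694380; N(φ) = a/√(1−e²sin²φ) = 6392677.383 m.
X = (N+h)·cosφ·cosλ = 2918170.965 m; Y = (N+h)·cosφ·sinλ = 2147564.320 m; Z = (N(1−e²)+h)·sinφ = 5231484.289 m.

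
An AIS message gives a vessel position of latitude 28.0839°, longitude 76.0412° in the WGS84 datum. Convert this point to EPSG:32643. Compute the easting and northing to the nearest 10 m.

E 602300 m, N 3106930 m

Zone 43 central meridian λ₀ = 6×43 − 183 = 75°; Δλ = +1.0412°.
Transverse Mercator on WGS84 with k₀ = 0.9996 gives E = 602297.168 m, N = 3106934.062 m.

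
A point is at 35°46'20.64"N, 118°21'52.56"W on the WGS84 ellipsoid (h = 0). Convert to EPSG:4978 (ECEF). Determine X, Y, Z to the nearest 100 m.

WGS84: a = 6378137 m, e² = 0.006694380; N(φ) = a/√(1−e²sin²φ) = 6385444.832 m.
X = (N+h)·cosφ·cosλ = -2461298.664 m; Y = (N+h)·cosφ·sinλ = -4558806.629 m; Z = (N(1−e²)+h)·sinφ = 3707731.503 m.

X -2461300 m, Y -4558800 m, Z 3707700 m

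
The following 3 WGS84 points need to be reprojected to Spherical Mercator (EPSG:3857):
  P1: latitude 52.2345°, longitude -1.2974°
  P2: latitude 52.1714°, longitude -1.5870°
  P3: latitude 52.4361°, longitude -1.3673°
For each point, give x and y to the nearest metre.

P1: x -144426 m, y 6842638 m; P2: x -176664 m, y 6831176 m; P3: x -152207 m, y 6879365 m

Web Mercator: x = R·λ, y = R·ln tan(π/4+φ/2), R = 6378137 m.
P1 (52.2345°, -1.2974°) → (-144425.907, 6842637.629) m.
P2 (52.1714°, -1.5870°) → (-176664.032, 6831176.303) m.
P3 (52.4361°, -1.3673°) → (-152207.140, 6879365.306) m.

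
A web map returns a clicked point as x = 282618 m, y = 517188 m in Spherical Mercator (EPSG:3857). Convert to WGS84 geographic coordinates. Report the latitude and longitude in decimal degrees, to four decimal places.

lat 4.6409°, lon 2.5388°

R = 6378137 m. λ = x/R = 2.53880069°.
φ = 2·arctan(exp(y/R)) − 90° = 2·arctan(1.08447) − 90° = 4.64089583°.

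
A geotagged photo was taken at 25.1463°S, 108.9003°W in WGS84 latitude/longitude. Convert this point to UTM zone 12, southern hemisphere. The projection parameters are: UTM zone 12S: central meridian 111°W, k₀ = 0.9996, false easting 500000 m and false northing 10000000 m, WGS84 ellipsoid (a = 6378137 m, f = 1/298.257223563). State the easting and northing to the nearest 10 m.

E 711660 m, N 7217200 m

Zone 12 central meridian λ₀ = 6×12 − 183 = -111°; Δλ = +2.0997°.
Transverse Mercator on WGS84 with k₀ = 0.9996 gives E = 711659.016 m, N = 7217203.999 m.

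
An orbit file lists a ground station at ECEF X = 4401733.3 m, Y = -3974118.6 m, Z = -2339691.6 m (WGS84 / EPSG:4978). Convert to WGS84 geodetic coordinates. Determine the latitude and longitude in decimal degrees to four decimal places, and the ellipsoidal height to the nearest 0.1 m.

λ = atan2(Y, X) = -42.07740004°; p = √(X²+Y²) = 5930335.1 m.
Bowring's method on WGS84 (a = 6378137 m, b = 6356752.314 m) gives φ = -21.66239989°, h = -55.403 m.

lat -21.6624°, lon -42.0774°, h -55.4 m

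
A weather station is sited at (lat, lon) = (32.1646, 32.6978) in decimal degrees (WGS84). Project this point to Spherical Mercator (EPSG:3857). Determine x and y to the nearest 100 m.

Web Mercator is spherical with R = a = 6378137 m.
x = R·λ = 6378137 × 0.570684268 = 3639902.446 m.
y = R·ln tan(π/4 + φ/2) = 6378137 × 0.593423500 = 3784936.381 m.

x 3639900 m, y 3784900 m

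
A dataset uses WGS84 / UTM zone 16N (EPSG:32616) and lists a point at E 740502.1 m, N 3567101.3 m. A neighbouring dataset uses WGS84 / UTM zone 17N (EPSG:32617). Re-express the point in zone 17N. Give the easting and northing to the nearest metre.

UTM 16N → geographic: φ = 32.21480009°, λ = -84.44820014°.
UTM 17N (λ₀ = -81°) forward: E = 174975.365 m, N = 3569462.810 m.

E 174975 m, N 3569463 m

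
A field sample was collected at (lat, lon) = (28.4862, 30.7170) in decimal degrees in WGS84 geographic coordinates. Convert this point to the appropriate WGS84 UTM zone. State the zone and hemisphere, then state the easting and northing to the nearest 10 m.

Longitude 30.7170° lies in the 6° band [30°, 36°), giving zone 36; latitude is north of the equator, so 36N.
Zone 36 central meridian λ₀ = 6×36 − 183 = 33°; Δλ = -2.2830°.
Transverse Mercator on WGS84 with k₀ = 0.9996 gives E = 276512.789 m, N = 3153187.488 m.

Zone 36N: E 276510 m, N 3153190 m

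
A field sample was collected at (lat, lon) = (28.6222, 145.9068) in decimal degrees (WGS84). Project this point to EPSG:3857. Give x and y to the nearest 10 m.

Web Mercator is spherical with R = a = 6378137 m.
x = R·λ = 6378137 × 2.546554061 = 16242270.679 m.
y = R·ln tan(π/4 + φ/2) = 6378137 × 0.521727250 = 3327647.877 m.

x 16242270 m, y 3327650 m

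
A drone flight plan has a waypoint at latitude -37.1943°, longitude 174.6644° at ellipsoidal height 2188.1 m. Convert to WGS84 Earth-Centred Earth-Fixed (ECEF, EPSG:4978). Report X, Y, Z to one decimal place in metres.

WGS84: a = 6378137 m, e² = 0.006694380; N(φ) = a/√(1−e²sin²φ) = 6385953.154 m.
X = (N+h)·cosφ·cosλ = -5066680.944 m; Y = (N+h)·cosφ·sinλ = 473197.173 m; Z = (N(1−e²)+h)·sinφ = -3835915.098 m.

X -5066680.9 m, Y 473197.2 m, Z -3835915.1 m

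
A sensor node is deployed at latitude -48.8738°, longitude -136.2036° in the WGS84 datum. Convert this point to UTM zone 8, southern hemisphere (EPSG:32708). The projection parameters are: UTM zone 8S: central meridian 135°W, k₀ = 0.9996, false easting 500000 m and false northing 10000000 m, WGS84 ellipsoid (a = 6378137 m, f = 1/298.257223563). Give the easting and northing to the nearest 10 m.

Zone 8 central meridian λ₀ = 6×8 − 183 = -135°; Δλ = -1.2036°.
Transverse Mercator on WGS84 with k₀ = 0.9996 gives E = 411744.323 m, N = 4585874.809 m.

E 411740 m, N 4585870 m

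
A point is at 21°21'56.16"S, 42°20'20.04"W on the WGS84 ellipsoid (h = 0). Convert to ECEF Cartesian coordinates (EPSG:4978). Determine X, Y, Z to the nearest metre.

WGS84: a = 6378137 m, e² = 0.006694380; N(φ) = a/√(1−e²sin²φ) = 6380972.465 m.
X = (N+h)·cosφ·cosλ = 4392495.875 m; Y = (N+h)·cosφ·sinλ = -4002318.490 m; Z = (N(1−e²)+h)·sinφ = -2309138.899 m.

X 4392496 m, Y -4002318 m, Z -2309139 m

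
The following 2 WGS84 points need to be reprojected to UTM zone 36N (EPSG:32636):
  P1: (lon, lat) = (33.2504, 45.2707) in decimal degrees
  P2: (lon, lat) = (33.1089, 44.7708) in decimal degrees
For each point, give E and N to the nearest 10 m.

UTM zone 36N: λ₀ = 33°, k₀ = 0.9996.
P1 (45.2707°, 33.2504°) → (519642.200, 5013052.948) m.
P2 (44.7708°, 33.1089°) → (508617.136, 4957495.466) m.

P1: E 519640 m, N 5013050 m; P2: E 508620 m, N 4957500 m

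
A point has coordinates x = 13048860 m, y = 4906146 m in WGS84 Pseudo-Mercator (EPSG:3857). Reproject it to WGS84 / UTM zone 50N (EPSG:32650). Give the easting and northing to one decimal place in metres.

E 518695.1 m, N 4458425.6 m

Web Mercator inverse (R = 6378137 m) → φ = 40.27610088°, λ = 117.21990378°.
UTM 50N forward: E = 518695.108 m, N = 4458425.642 m.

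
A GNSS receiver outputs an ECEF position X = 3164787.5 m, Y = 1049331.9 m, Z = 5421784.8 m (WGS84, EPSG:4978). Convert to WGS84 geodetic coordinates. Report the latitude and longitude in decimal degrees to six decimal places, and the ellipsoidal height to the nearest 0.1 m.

λ = atan2(Y, X) = 18.34370012°; p = √(X²+Y²) = 3334213.2 m.
Bowring's method on WGS84 (a = 6378137 m, b = 6356752.314 m) gives φ = 58.58130011°, h = 2361.930 m.

lat 58.581300°, lon 18.343700°, h 2361.9 m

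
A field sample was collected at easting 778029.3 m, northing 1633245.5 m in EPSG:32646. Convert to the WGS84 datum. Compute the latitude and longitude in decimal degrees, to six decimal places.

Zone 46N: λ₀ = 93°, k₀ = 0.9996, false easting 500000 m.
Meridian distance M = (N − FN)/k₀ = 1633899.1 m.
Inverse transverse Mercator on WGS84 gives φ = 14.75880006°, λ = 95.58250010°.

lat 14.758800°, lon 95.582500°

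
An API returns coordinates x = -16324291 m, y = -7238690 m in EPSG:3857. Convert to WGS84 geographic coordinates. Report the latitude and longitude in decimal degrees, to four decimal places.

lat -54.3603°, lon -146.6436°

R = 6378137 m. λ = x/R = -146.64360108°.
φ = 2·arctan(exp(y/R)) − 90° = 2·arctan(0.32145) − 90° = -54.36029857°.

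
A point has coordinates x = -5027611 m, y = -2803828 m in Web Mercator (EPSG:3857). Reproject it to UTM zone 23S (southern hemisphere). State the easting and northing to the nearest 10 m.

E 483390 m, N 7300030 m

Web Mercator inverse (R = 6378137 m) → φ = -24.41310369°, λ = -45.16379804°.
UTM 23S forward: E = 483393.524 m, N = 7300026.086 m.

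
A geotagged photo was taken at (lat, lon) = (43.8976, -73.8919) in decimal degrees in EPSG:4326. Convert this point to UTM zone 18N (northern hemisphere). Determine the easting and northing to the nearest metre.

Zone 18 central meridian λ₀ = 6×18 − 183 = -75°; Δλ = +1.1081°.
Transverse Mercator on WGS84 with k₀ = 0.9996 gives E = 588993.810 m, N = 4861096.334 m.

E 588994 m, N 4861096 m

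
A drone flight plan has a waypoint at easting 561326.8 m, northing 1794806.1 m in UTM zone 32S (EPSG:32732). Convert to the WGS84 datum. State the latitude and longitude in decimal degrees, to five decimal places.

Zone 32S: λ₀ = 9°, k₀ = 0.9996, false easting 500000 m, false northing 10000000 m.
Meridian distance M = (N − FN)/k₀ = -8208477.3 m.
Inverse transverse Mercator on WGS84 gives φ = -73.92950029°, λ = 10.98510107°.

lat -73.92950°, lon 10.98510°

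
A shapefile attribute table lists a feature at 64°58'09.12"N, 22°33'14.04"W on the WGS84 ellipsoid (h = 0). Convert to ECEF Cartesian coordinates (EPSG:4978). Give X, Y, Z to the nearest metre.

X 2499108 m, Y -1037920 m, Z 5756258 m

WGS84: a = 6378137 m, e² = 0.006694380; N(φ) = a/√(1−e²sin²φ) = 6395736.585 m.
X = (N+h)·cosφ·cosλ = 2499108.002 m; Y = (N+h)·cosφ·sinλ = -1037919.861 m; Z = (N(1−e²)+h)·sinφ = 5756257.749 m.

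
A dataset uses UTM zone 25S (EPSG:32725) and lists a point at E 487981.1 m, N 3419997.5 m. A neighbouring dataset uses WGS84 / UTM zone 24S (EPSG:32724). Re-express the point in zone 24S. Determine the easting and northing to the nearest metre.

E 828834 m, N 3405706 m

UTM 25S → geographic: φ = -59.35859983°, λ = -33.21140035°.
UTM 24S (λ₀ = -39°) forward: E = 828834.396 m, N = 3405706.297 m.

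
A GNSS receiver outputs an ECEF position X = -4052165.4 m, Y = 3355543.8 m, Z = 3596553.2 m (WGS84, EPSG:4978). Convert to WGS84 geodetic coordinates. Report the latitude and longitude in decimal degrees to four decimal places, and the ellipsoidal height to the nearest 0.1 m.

λ = atan2(Y, X) = 140.37230042°; p = √(X²+Y²) = 5261151.8 m.
Bowring's method on WGS84 (a = 6378137 m, b = 6356752.314 m) gives φ = 34.53619973°, h = 1680.172 m.

lat 34.5362°, lon 140.3723°, h 1680.2 m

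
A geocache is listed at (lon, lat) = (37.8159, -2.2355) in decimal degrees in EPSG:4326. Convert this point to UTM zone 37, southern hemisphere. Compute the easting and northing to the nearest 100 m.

E 368300 m, N 9752900 m

Zone 37 central meridian λ₀ = 6×37 − 183 = 39°; Δλ = -1.1841°.
Transverse Mercator on WGS84 with k₀ = 0.9996 gives E = 368329.516 m, N = 9752855.745 m.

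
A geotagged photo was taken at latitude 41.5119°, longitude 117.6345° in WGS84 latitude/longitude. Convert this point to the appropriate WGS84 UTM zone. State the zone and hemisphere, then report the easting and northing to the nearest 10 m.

Longitude 117.6345° lies in the 6° band [114°, 120°), giving zone 50; latitude is north of the equator, so 50N.
Zone 50 central meridian λ₀ = 6×50 − 183 = 117°; Δλ = +0.6345°.
Transverse Mercator on WGS84 with k₀ = 0.9996 gives E = 552947.566 m, N = 4595779.664 m.

Zone 50N: E 552950 m, N 4595780 m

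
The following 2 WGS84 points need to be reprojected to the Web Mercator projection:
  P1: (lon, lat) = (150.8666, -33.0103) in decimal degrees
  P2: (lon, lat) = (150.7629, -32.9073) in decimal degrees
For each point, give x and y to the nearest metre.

Web Mercator: x = R·λ, y = R·ln tan(π/4+φ/2), R = 6378137 m.
P1 (-33.0103°, 150.8666°) → (16794393.090, -3896671.196) m.
P2 (-32.9073°, 150.7629°) → (16782849.259, -3883006.043) m.

P1: x 16794393 m, y -3896671 m; P2: x 16782849 m, y -3883006 m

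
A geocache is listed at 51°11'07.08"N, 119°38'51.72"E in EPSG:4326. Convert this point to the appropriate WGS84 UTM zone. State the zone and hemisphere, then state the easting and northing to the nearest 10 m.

Zone 50N: E 685030 m, N 5673760 m

Longitude 119.6477° lies in the 6° band [114°, 120°), giving zone 50; latitude is north of the equator, so 50N.
Zone 50 central meridian λ₀ = 6×50 − 183 = 117°; Δλ = +2.6477°.
Transverse Mercator on WGS84 with k₀ = 0.9996 gives E = 685032.983 m, N = 5673763.546 m.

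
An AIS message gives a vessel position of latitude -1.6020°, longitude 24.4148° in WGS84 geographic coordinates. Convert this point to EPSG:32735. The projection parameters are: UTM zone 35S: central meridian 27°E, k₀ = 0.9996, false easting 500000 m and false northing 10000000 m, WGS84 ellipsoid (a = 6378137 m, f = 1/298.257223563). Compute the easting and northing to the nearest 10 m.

Zone 35 central meridian λ₀ = 6×35 − 183 = 27°; Δλ = -2.5852°.
Transverse Mercator on WGS84 with k₀ = 0.9996 gives E = 212345.527 m, N = 9822748.885 m.

E 212350 m, N 9822750 m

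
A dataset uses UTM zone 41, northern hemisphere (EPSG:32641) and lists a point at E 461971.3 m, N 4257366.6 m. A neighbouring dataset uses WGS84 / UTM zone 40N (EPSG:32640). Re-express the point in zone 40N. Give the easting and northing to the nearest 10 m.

UTM 41N → geographic: φ = 38.46379988°, λ = 62.56409946°.
UTM 40N (λ₀ = 57°) forward: E = 985594.055 m, N = 4271968.813 m.

E 985590 m, N 4271970 m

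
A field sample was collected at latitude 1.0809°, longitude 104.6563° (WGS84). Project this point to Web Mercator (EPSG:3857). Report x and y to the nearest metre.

x 11650286 m, y 120332 m

Web Mercator is spherical with R = a = 6378137 m.
x = R·λ = 6378137 × 1.826597018 = 11650286.024 m.
y = R·ln tan(π/4 + φ/2) = 6378137 × 0.018866383 = 120332.375 m.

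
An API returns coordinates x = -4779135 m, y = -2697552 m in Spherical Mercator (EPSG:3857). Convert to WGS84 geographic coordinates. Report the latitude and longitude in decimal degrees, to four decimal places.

R = 6378137 m. λ = x/R = -42.93170015°.
φ = 2·arctan(exp(y/R)) − 90° = 2·arctan(0.65512) − 90° = -23.54080337°.

lat -23.5408°, lon -42.9317°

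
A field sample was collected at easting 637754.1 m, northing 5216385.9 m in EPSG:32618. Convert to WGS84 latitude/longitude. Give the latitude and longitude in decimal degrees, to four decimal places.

Zone 18N: λ₀ = -75°, k₀ = 0.9996, false easting 500000 m.
Meridian distance M = (N − FN)/k₀ = 5218473.3 m.
Inverse transverse Mercator on WGS84 gives φ = 47.08660033°, λ = -73.18509959°.

lat 47.0866°, lon -73.1851°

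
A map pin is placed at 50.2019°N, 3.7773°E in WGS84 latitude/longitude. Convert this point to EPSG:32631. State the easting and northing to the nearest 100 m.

E 555500 m, N 5561400 m

Zone 31 central meridian λ₀ = 6×31 − 183 = 3°; Δλ = +0.7773°.
Transverse Mercator on WGS84 with k₀ = 0.9996 gives E = 555472.871 m, N = 5561368.370 m.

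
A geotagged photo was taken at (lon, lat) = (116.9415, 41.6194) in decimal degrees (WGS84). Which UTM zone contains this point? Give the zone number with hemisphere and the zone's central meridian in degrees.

UTM zone = ⌊(λ + 180)/6⌋ + 1; 116.9415° ∈ [114°, 120°) → zone 50.
Hemisphere: N (φ ≥ 0).
Central meridian λ₀ = 6×50 − 183 = 117°.

Zone 50N, central meridian 117°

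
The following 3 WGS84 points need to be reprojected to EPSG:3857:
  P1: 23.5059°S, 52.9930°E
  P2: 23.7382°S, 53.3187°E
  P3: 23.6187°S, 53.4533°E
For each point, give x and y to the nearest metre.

P1: x 5899154 m, y -2693314 m; P2: x 5935411 m, y -2721539 m; P3: x 5950394 m, y -2707013 m

Web Mercator: x = R·λ, y = R·ln tan(π/4+φ/2), R = 6378137 m.
P1 (-23.5059°, 52.9930°) → (5899153.776, -2693314.421) m.
P2 (-23.7382°, 53.3187°) → (5935410.534, -2721538.935) m.
P3 (-23.6187°, 53.4533°) → (5950394.137, -2707013.401) m.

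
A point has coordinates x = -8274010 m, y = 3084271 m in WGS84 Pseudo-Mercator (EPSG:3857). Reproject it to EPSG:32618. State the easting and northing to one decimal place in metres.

Web Mercator inverse (R = 6378137 m) → φ = 26.68579875°, λ = -74.32669644°.
UTM 18N forward: E = 566987.524 m, N = 2951812.107 m.

E 566987.5 m, N 2951812.1 m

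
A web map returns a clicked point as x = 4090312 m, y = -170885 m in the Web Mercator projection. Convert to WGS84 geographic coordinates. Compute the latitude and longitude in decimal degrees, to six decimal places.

R = 6378137 m. λ = x/R = 36.74389786°.
φ = 2·arctan(exp(y/R)) − 90° = 2·arctan(0.97356) − 90° = -1.53490245°.

lat -1.534902°, lon 36.743898°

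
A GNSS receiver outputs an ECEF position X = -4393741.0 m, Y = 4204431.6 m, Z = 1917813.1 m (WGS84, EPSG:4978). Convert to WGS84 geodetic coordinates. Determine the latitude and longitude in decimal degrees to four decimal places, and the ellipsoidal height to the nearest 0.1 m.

λ = atan2(Y, X) = 136.26130027°; p = √(X²+Y²) = 6081299.6 m.
Bowring's method on WGS84 (a = 6378137 m, b = 6356752.314 m) gives φ = 17.61400025°, h = 342.342 m.

lat 17.6140°, lon 136.2613°, h 342.3 m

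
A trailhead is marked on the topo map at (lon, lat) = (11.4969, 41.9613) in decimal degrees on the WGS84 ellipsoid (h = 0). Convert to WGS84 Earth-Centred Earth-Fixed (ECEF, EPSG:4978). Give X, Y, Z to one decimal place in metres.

X 4654570.3 m, Y 946720.8 m, Z 4242408.4 m

WGS84: a = 6378137 m, e² = 0.006694380; N(φ) = a/√(1−e²sin²φ) = 6387702.775 m.
X = (N+h)·cosφ·cosλ = 4654570.264 m; Y = (N+h)·cosφ·sinλ = 946720.765 m; Z = (N(1−e²)+h)·sinφ = 4242408.441 m.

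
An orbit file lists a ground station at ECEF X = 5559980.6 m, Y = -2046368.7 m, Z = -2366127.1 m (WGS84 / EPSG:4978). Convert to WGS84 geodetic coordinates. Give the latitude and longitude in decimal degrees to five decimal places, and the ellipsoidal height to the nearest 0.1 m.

λ = atan2(Y, X) = -20.20630014°; p = √(X²+Y²) = 5924610.5 m.
Bowring's method on WGS84 (a = 6378137 m, b = 6356752.314 m) gives φ = -21.90319948°, h = 4438.627 m.

lat -21.90320°, lon -20.20630°, h 4438.6 m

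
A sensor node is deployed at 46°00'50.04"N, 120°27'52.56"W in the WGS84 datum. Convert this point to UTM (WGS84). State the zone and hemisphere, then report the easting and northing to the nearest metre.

Longitude -120.4646° lies in the 6° band [-126°, -120°), giving zone 10; latitude is north of the equator, so 10N.
Zone 10 central meridian λ₀ = 6×10 − 183 = -123°; Δλ = +2.5354°.
Transverse Mercator on WGS84 with k₀ = 0.9996 gives E = 696270.537 m, N = 5098717.417 m.

Zone 10N: E 696271 m, N 5098717 m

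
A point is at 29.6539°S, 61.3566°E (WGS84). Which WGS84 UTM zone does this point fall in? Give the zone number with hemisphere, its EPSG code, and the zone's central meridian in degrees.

UTM zone = ⌊(λ + 180)/6⌋ + 1; 61.3566° ∈ [60°, 66°) → zone 41.
Hemisphere: S (φ < 0).
Central meridian λ₀ = 6×41 − 183 = 63°.
EPSG code: 32741.

Zone 41S (EPSG:32741), central meridian 63°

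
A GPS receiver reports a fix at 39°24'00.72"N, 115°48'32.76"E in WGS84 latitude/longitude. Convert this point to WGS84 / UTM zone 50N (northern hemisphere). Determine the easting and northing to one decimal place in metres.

Zone 50 central meridian λ₀ = 6×50 − 183 = 117°; Δλ = -1.1909°.
Transverse Mercator on WGS84 with k₀ = 0.9996 gives E = 397459.864 m, N = 4361865.197 m.

E 397459.9 m, N 4361865.2 m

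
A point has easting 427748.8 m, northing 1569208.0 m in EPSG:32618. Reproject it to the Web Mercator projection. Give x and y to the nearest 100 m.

x -8423500 m, y 1596400 m

Unproject from UTM 18N (λ₀ = -75°) → φ = 14.19329982°, λ = -75.66959971°.
Web Mercator (R = 6378137 m): x = -8423501.308 m, y = 1596402.706 m.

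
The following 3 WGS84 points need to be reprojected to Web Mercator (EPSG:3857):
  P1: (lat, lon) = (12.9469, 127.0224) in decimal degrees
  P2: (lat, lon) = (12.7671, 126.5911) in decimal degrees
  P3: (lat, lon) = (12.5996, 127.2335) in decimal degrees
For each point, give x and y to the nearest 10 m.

P1: x 14140070 m, y 1453670 m; P2: x 14092060 m, y 1433140 m; P3: x 14163570 m, y 1414020 m

Web Mercator: x = R·λ, y = R·ln tan(π/4+φ/2), R = 6378137 m.
P1 (12.9469°, 127.0224°) → (14140068.887, 1453666.370) m.
P2 (12.7671°, 126.5911°) → (14092056.791, 1433136.398) m.
P3 (12.5996°, 127.2335°) → (14163568.432, 1414024.003) m.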